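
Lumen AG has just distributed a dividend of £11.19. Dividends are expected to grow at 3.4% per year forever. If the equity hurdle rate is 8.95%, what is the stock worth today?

£208.48

Gordon growth model: P₀ = D₁/(r − g). D₁ = 11.19 × (1 + 0.034) = 11.5705.
P₀ = 11.5705 / (0.0895 − 0.034) = 11.5705 / 0.0555 = 208.4768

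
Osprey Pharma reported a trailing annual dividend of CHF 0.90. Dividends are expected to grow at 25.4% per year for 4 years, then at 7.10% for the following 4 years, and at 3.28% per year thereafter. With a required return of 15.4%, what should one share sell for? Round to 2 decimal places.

CHF 16.56

Three-stage DDM. Project D₁…D_8; terminal Gordon value at t=8 with g = 0.0328; discount at r = 0.154.
D_1 = 1.1286
D_2 = 1.4153
D_3 = 1.7747
D_4 = 2.2255
D_5 = 2.3835
D_6 = 2.5528
D_7 = 2.7340
D_8 = 2.9281
TV_8 = 3.0242/(0.154−0.0328) = 24.9519
P₀ = Σ Dₜ/(1+r)ᵗ + TV_8/(1+r)^8 = 16.5635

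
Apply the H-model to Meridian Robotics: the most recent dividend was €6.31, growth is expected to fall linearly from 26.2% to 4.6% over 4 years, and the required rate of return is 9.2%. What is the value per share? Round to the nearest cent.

H-model: P₀ = D₀[(1+g_L) + H(g_S−g_L)]/(r−g_L), with H = 4/2 = 2.
P₀ = 6.31 × [(1+0.046) + 2×(0.262−0.046)] / (0.092−0.046)
   = 6.31 × 1.4780 / 0.046 = 202.7430

€202.74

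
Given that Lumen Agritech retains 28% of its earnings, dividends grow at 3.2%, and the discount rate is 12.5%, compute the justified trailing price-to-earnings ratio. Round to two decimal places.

Payout ratio b = 1 − 0.28 = 0.72.
Justified trailing P/E = b(1+g)/(r−g) = 0.72×(1+0.032)/(0.125−0.032) = 7.9897

7.99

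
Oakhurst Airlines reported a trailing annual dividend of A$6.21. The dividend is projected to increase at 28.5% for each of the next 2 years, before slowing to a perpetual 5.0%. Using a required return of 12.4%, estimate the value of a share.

Two-stage DDM. Project D₁…D_2 at 0.285, terminal growth 0.05, discount at r = 0.124.
D_1 = 7.9798
D_2 = 10.2541
Terminal value at t=2: TV = D_3/(r−g) = 10.7668/(0.124−0.05) = 145.4975
P₀ = 7.9798/(1+0.124)^1 + 10.2541/(1+0.124)^2 + 145.4975/(1+0.124)^2 = 130.3816

A$130.38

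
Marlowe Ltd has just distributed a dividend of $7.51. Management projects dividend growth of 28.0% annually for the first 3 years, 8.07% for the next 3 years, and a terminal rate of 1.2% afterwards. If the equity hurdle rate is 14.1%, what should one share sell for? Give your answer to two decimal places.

Three-stage DDM. Project D₁…D_6; terminal Gordon value at t=6 with g = 0.012; discount at r = 0.141.
D_1 = 9.6128
D_2 = 12.3044
D_3 = 15.7496
D_4 = 17.0206
D_5 = 18.3942
D_6 = 19.8786
TV_6 = 20.1171/(0.141−0.012) = 155.9467
P₀ = Σ Dₜ/(1+r)ᵗ + TV_6/(1+r)^6 = 127.7159

$127.72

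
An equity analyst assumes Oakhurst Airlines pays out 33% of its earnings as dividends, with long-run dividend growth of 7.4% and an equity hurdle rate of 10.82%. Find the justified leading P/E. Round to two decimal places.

9.65

Justified leading P/E = b/(r−g) = 0.33/(0.1082−0.074) = 9.6491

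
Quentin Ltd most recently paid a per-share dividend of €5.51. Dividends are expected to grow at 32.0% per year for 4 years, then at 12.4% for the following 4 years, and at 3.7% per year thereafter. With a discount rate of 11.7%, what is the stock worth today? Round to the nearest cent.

Three-stage DDM. Project D₁…D_8; terminal Gordon value at t=8 with g = 0.037; discount at r = 0.117.
D_1 = 7.2732
D_2 = 9.6006
D_3 = 12.6728
D_4 = 16.7281
D_5 = 18.8024
D_6 = 21.1339
D_7 = 23.7545
D_8 = 26.7001
TV_8 = 27.6880/(0.117−0.037) = 346.0998
P₀ = Σ Dₜ/(1+r)ᵗ + TV_8/(1+r)^8 = 220.5211

€220.52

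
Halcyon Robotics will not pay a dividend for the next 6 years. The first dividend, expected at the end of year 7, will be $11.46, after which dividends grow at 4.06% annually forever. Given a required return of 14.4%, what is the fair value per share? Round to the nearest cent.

$49.44

Deferred-dividend DDM. At t=6 the remaining stream is a growing perpetuity with first payment D_7 = 11.46.
V_6 = D_7/(r−g) = 11.46/(0.144−0.0406) = 110.8317
P₀ = V_6/(1+r)^6 = 110.8317/(1+0.144)^6 = 49.4434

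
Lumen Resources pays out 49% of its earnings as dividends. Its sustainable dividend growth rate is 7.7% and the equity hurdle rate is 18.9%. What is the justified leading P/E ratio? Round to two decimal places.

4.38

Justified leading P/E = b/(r−g) = 0.49/(0.189−0.077) = 4.3750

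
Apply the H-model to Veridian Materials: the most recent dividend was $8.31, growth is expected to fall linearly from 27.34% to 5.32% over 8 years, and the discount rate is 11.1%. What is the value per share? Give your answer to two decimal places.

$278.05

H-model: P₀ = D₀[(1+g_L) + H(g_S−g_L)]/(r−g_L), with H = 8/2 = 4.
P₀ = 8.31 × [(1+0.0532) + 4×(0.2734−0.0532)] / (0.111−0.0532)
   = 8.31 × 1.9340 / 0.0578 = 278.0543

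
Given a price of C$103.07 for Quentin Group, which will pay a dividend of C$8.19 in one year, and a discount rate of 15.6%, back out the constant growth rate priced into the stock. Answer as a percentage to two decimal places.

From P₀ = D₁/(r − g), the implied growth is g = r − D₁/P₀.
g = 0.156 − 8.19/103.07 = 0.156 − 0.07946 = 0.07654

7.65%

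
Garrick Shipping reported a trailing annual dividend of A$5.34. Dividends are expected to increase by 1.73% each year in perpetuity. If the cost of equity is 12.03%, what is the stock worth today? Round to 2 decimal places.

A$52.74

Gordon growth model: P₀ = D₁/(r − g). D₁ = 5.34 × (1 + 0.0173) = 5.4324.
P₀ = 5.4324 / (0.1203 − 0.0173) = 5.4324 / 0.103 = 52.7416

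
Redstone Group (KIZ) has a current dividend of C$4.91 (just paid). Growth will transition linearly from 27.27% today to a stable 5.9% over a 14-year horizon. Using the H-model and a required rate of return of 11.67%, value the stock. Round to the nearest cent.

H-model: P₀ = D₀[(1+g_L) + H(g_S−g_L)]/(r−g_L), with H = 14/2 = 7.
P₀ = 4.91 × [(1+0.059) + 7×(0.2727−0.059)] / (0.1167−0.059)
   = 4.91 × 2.5549 / 0.0577 = 217.4100

C$217.41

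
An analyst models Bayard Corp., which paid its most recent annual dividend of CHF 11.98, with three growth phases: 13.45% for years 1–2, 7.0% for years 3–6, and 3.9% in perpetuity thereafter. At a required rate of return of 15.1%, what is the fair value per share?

Three-stage DDM. Project D₁…D_6; terminal Gordon value at t=6 with g = 0.039; discount at r = 0.151.
D_1 = 13.5913
D_2 = 15.4193
D_3 = 16.4987
D_4 = 17.6536
D_5 = 18.8894
D_6 = 20.2116
TV_6 = 20.9999/(0.151−0.039) = 187.4988
P₀ = Σ Dₜ/(1+r)ᵗ + TV_6/(1+r)^6 = 143.0081

CHF 143.01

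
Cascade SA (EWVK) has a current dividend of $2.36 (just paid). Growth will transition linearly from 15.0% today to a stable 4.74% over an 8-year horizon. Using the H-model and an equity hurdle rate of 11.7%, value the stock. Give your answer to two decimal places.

$49.43

H-model: P₀ = D₀[(1+g_L) + H(g_S−g_L)]/(r−g_L), with H = 8/2 = 4.
P₀ = 2.36 × [(1+0.0474) + 4×(0.15−0.0474)] / (0.117−0.0474)
   = 2.36 × 1.4578 / 0.0696 = 49.4311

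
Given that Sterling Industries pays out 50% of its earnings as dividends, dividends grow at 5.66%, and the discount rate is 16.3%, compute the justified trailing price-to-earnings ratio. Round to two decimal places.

4.97

Justified trailing P/E = b(1+g)/(r−g) = 0.50×(1+0.0566)/(0.163−0.0566) = 4.9652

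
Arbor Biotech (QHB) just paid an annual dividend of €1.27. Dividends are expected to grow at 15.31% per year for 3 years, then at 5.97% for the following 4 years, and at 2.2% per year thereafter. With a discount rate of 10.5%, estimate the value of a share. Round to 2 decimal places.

Three-stage DDM. Project D₁…D_7; terminal Gordon value at t=7 with g = 0.022; discount at r = 0.105.
D_1 = 1.4644
D_2 = 1.6886
D_3 = 1.9472
D_4 = 2.0634
D_5 = 2.1866
D_6 = 2.3171
D_7 = 2.4555
TV_7 = 2.5095/(0.105−0.022) = 30.2349
P₀ = Σ Dₜ/(1+r)ᵗ + TV_7/(1+r)^7 = 24.3867

€24.39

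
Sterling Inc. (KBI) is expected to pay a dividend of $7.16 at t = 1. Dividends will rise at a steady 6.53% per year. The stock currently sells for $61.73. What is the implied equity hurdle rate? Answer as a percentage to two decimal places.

18.13%

Rearranging the constant-growth DDM: r = D₁/P₀ + g.
r = 7.1600 / 61.73 + 0.0653 = 0.11599 + 0.0653 = 0.18129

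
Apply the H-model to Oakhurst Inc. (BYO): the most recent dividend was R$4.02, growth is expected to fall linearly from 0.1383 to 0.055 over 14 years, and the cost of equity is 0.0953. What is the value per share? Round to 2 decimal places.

H-model: P₀ = D₀[(1+g_L) + H(g_S−g_L)]/(r−g_L), with H = 14/2 = 7.
P₀ = 4.02 × [(1+0.055) + 7×(0.1383−0.055)] / (0.0953−0.055)
   = 4.02 × 1.6381 / 0.0403 = 163.4035

R$163.40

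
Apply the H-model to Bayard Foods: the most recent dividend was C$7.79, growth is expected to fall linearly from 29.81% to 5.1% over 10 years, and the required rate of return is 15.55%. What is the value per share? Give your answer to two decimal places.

C$170.45

H-model: P₀ = D₀[(1+g_L) + H(g_S−g_L)]/(r−g_L), with H = 10/2 = 5.
P₀ = 7.79 × [(1+0.051) + 5×(0.2981−0.051)] / (0.1555−0.051)
   = 7.79 × 2.2865 / 0.1045 = 170.4482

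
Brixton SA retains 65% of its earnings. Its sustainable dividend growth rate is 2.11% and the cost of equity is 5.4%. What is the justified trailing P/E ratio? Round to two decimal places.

10.86

Payout ratio b = 1 − 0.65 = 0.35.
Justified trailing P/E = b(1+g)/(r−g) = 0.35×(1+0.0211)/(0.054−0.0211) = 10.8628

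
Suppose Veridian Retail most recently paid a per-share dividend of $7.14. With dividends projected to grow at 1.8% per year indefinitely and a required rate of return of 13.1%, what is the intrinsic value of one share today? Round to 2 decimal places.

Gordon growth model: P₀ = D₁/(r − g). D₁ = 7.14 × (1 + 0.018) = 7.2685.
P₀ = 7.2685 / (0.131 − 0.018) = 7.2685 / 0.113 = 64.3232

$64.32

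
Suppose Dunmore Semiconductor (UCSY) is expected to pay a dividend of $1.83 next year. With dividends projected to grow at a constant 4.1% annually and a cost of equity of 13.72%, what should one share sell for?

$19.02

Gordon growth model: P₀ = D₁/(r − g), with D₁ = 1.83 given directly.
P₀ = 1.8300 / (0.1372 − 0.041) = 1.8300 / 0.0962 = 19.0229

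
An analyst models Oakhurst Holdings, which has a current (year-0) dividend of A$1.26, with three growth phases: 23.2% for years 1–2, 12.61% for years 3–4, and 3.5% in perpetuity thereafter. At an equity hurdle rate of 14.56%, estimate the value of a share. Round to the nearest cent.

Three-stage DDM. Project D₁…D_4; terminal Gordon value at t=4 with g = 0.035; discount at r = 0.1456.
D_1 = 1.5523
D_2 = 1.9125
D_3 = 2.1536
D_4 = 2.4252
TV_4 = 2.5101/(0.1456−0.035) = 22.6950
P₀ = Σ Dₜ/(1+r)ᵗ + TV_4/(1+r)^4 = 18.8292

A$18.83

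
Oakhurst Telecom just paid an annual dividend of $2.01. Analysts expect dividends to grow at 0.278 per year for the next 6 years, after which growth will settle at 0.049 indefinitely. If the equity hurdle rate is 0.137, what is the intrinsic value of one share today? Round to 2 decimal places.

Two-stage DDM. Project D₁…D_6 at 0.278, terminal growth 0.049, discount at r = 0.137.
D_1 = 2.5688
D_2 = 3.2829
D_3 = 4.1955
D_4 = 5.3619
D_5 = 6.8525
D_6 = 8.7575
Terminal value at t=6: TV = D_7/(r−g) = 9.1866/(0.137−0.049) = 104.3936
P₀ = 2.5688/(1+0.137)^1 + 3.2829/(1+0.137)^2 + 4.1955/(1+0.137)^3 + 5.3619/(1+0.137)^4 + 6.8525/(1+0.137)^5 + 8.7575/(1+0.137)^6 + 104.3936/(1+0.137)^6 = 66.8392

$66.84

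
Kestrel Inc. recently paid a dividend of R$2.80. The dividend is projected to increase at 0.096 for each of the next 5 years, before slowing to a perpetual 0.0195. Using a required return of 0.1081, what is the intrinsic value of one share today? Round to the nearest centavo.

R$44.05

Two-stage DDM. Project D₁…D_5 at 0.096, terminal growth 0.0195, discount at r = 0.1081.
D_1 = 3.0688
D_2 = 3.3634
D_3 = 3.6863
D_4 = 4.0402
D_5 = 4.4280
Terminal value at t=5: TV = D_6/(r−g) = 4.5144/(0.1081−0.0195) = 50.9524
P₀ = 3.0688/(1+0.1081)^1 + 3.3634/(1+0.1081)^2 + 3.6863/(1+0.1081)^3 + 4.0402/(1+0.1081)^4 + 4.4280/(1+0.1081)^5 + 50.9524/(1+0.1081)^5 = 44.0459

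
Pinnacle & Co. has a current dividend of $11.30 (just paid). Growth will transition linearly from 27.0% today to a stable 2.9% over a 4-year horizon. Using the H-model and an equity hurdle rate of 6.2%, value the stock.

H-model: P₀ = D₀[(1+g_L) + H(g_S−g_L)]/(r−g_L), with H = 4/2 = 2.
P₀ = 11.30 × [(1+0.029) + 2×(0.27−0.029)] / (0.062−0.029)
   = 11.30 × 1.5110 / 0.033 = 517.4030

$517.40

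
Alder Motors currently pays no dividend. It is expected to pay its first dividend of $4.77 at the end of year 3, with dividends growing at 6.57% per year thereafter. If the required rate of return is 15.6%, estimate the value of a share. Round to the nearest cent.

Deferred-dividend DDM. At t=2 the remaining stream is a growing perpetuity with first payment D_3 = 4.77.
V_2 = D_3/(r−g) = 4.77/(0.156−0.0657) = 52.8239
P₀ = V_2/(1+r)^2 = 52.8239/(1+0.156)^2 = 39.5289

$39.53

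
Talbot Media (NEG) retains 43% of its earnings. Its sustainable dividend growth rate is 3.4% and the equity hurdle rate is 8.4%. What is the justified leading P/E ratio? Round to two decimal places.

11.40

Payout ratio b = 1 − 0.43 = 0.57.
Justified leading P/E = b/(r−g) = 0.57/(0.084−0.034) = 11.4000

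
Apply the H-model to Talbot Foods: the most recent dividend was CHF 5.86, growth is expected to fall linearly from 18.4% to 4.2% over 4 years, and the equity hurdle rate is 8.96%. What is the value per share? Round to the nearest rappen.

H-model: P₀ = D₀[(1+g_L) + H(g_S−g_L)]/(r−g_L), with H = 4/2 = 2.
P₀ = 5.86 × [(1+0.042) + 2×(0.184−0.042)] / (0.0896−0.042)
   = 5.86 × 1.3260 / 0.0476 = 163.2429

CHF 163.24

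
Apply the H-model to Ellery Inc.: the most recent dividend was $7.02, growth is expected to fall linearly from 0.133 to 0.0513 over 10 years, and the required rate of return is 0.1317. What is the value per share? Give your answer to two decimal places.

H-model: P₀ = D₀[(1+g_L) + H(g_S−g_L)]/(r−g_L), with H = 10/2 = 5.
P₀ = 7.02 × [(1+0.0513) + 5×(0.133−0.0513)] / (0.1317−0.0513)
   = 7.02 × 1.4598 / 0.0804 = 127.4601

$127.46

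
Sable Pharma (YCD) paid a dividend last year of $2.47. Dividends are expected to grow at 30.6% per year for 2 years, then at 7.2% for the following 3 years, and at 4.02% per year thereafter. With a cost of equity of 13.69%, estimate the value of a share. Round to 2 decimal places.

Three-stage DDM. Project D₁…D_5; terminal Gordon value at t=5 with g = 0.0402; discount at r = 0.1369.
D_1 = 3.2258
D_2 = 4.2129
D_3 = 4.5163
D_4 = 4.8414
D_5 = 5.1900
TV_5 = 5.3986/(0.1369−0.0402) = 55.8288
P₀ = Σ Dₜ/(1+r)ᵗ + TV_5/(1+r)^5 = 44.1937

$44.19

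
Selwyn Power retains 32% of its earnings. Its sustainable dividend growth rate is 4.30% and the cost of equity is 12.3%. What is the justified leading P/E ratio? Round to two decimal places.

Payout ratio b = 1 − 0.32 = 0.68.
Justified leading P/E = b/(r−g) = 0.68/(0.123−0.043) = 8.5000

8.50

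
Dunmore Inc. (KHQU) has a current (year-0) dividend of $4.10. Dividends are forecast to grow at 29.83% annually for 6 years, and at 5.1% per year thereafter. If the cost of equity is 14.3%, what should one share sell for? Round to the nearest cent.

$139.93

Two-stage DDM. Project D₁…D_6 at 0.2983, terminal growth 0.051, discount at r = 0.143.
D_1 = 5.3230
D_2 = 6.9109
D_3 = 8.9724
D_4 = 11.6489
D_5 = 15.1237
D_6 = 19.6351
Terminal value at t=6: TV = D_7/(r−g) = 20.6365/(0.143−0.051) = 224.3102
P₀ = 5.3230/(1+0.143)^1 + 6.9109/(1+0.143)^2 + 8.9724/(1+0.143)^3 + 11.6489/(1+0.143)^4 + 15.1237/(1+0.143)^5 + 19.6351/(1+0.143)^6 + 224.3102/(1+0.143)^6 = 139.9321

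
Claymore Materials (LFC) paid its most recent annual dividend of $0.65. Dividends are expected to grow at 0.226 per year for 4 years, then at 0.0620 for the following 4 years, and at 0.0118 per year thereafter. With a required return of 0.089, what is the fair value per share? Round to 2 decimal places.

$19.83

Three-stage DDM. Project D₁…D_8; terminal Gordon value at t=8 with g = 0.0118; discount at r = 0.089.
D_1 = 0.7969
D_2 = 0.9770
D_3 = 1.1978
D_4 = 1.4685
D_5 = 1.5596
D_6 = 1.6562
D_7 = 1.7589
D_8 = 1.8680
TV_8 = 1.8900/(0.089−0.0118) = 24.4822
P₀ = Σ Dₜ/(1+r)ᵗ + TV_8/(1+r)^8 = 19.8286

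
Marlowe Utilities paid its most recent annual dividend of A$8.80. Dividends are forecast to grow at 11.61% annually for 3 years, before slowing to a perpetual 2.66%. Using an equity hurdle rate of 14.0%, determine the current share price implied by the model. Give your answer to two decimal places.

A$100.07

Two-stage DDM. Project D₁…D_3 at 0.1161, terminal growth 0.0266, discount at r = 0.14.
D_1 = 9.8217
D_2 = 10.9620
D_3 = 12.2347
Terminal value at t=3: TV = D_4/(r−g) = 12.5601/(0.14−0.0266) = 110.7593
P₀ = 9.8217/(1+0.14)^1 + 10.9620/(1+0.14)^2 + 12.2347/(1+0.14)^3 + 110.7593/(1+0.14)^3 = 100.0678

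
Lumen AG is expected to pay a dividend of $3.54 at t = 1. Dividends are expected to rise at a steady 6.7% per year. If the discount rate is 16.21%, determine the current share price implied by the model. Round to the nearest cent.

$37.22

Gordon growth model: P₀ = D₁/(r − g), with D₁ = 3.54 given directly.
P₀ = 3.5400 / (0.1621 − 0.067) = 3.5400 / 0.0951 = 37.2240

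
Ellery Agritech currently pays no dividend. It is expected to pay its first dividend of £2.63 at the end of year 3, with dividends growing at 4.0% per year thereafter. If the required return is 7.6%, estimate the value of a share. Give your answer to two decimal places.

Deferred-dividend DDM. At t=2 the remaining stream is a growing perpetuity with first payment D_3 = 2.63.
V_2 = D_3/(r−g) = 2.63/(0.076−0.04) = 73.0556
P₀ = V_2/(1+r)^2 = 73.0556/(1+0.076)^2 = 63.0999

£63.10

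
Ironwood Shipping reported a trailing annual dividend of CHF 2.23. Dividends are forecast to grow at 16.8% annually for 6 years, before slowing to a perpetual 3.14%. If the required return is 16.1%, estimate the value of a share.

Two-stage DDM. Project D₁…D_6 at 0.168, terminal growth 0.0314, discount at r = 0.161.
D_1 = 2.6046
D_2 = 3.0422
D_3 = 3.5533
D_4 = 4.1503
D_5 = 4.8475
D_6 = 5.6619
Terminal value at t=6: TV = D_7/(r−g) = 5.8397/(0.161−0.0314) = 45.0593
P₀ = 2.6046/(1+0.161)^1 + 3.0422/(1+0.161)^2 + 3.5533/(1+0.161)^3 + 4.1503/(1+0.161)^4 + 4.8475/(1+0.161)^5 + 5.6619/(1+0.161)^6 + 45.0593/(1+0.161)^6 = 32.0641

CHF 32.06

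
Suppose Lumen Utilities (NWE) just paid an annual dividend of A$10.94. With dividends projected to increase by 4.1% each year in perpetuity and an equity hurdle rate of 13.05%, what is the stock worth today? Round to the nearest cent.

A$127.25

Gordon growth model: P₀ = D₁/(r − g). D₁ = 10.94 × (1 + 0.041) = 11.3885.
P₀ = 11.3885 / (0.1305 − 0.041) = 11.3885 / 0.0895 = 127.2463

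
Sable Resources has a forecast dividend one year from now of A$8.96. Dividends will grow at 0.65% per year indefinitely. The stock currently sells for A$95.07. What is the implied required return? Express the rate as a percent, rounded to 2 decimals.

10.07%

Rearranging the constant-growth DDM: r = D₁/P₀ + g.
r = 8.9600 / 95.07 + 0.0065 = 0.09425 + 0.0065 = 0.10075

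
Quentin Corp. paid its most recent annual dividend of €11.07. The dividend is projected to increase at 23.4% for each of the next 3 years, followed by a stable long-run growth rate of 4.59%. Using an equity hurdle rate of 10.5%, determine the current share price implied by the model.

Two-stage DDM. Project D₁…D_3 at 0.234, terminal growth 0.0459, discount at r = 0.105.
D_1 = 13.6604
D_2 = 16.8569
D_3 = 20.8014
Terminal value at t=3: TV = D_4/(r−g) = 21.7562/(0.105−0.0459) = 368.1254
P₀ = 13.6604/(1+0.105)^1 + 16.8569/(1+0.105)^2 + 20.8014/(1+0.105)^3 + 368.1254/(1+0.105)^3 = 314.4257

€314.43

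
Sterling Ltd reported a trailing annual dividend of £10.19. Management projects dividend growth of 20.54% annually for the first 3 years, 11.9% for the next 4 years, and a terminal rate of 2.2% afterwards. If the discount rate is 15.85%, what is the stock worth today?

£150.05

Three-stage DDM. Project D₁…D_7; terminal Gordon value at t=7 with g = 0.022; discount at r = 0.1585.
D_1 = 12.2830
D_2 = 14.8060
D_3 = 17.8471
D_4 = 19.9709
D_5 = 22.3474
D_6 = 25.0068
D_7 = 27.9826
TV_7 = 28.5982/(0.1585−0.022) = 209.5108
P₀ = Σ Dₜ/(1+r)ᵗ + TV_7/(1+r)^7 = 150.0492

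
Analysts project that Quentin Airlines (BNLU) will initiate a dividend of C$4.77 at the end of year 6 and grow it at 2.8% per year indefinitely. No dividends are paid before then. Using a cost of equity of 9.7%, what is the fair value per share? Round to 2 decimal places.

C$43.51

Deferred-dividend DDM. At t=5 the remaining stream is a growing perpetuity with first payment D_6 = 4.77.
V_5 = D_6/(r−g) = 4.77/(0.097−0.028) = 69.1304
P₀ = V_5/(1+r)^5 = 69.1304/(1+0.097)^5 = 43.5147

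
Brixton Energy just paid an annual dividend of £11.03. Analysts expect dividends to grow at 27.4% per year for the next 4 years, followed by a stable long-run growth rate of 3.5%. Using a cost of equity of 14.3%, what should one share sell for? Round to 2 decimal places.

Two-stage DDM. Project D₁…D_4 at 0.274, terminal growth 0.035, discount at r = 0.143.
D_1 = 14.0522
D_2 = 17.9025
D_3 = 22.8078
D_4 = 29.0572
Terminal value at t=4: TV = D_5/(r−g) = 30.0742/(0.143−0.035) = 278.4645
P₀ = 14.0522/(1+0.143)^1 + 17.9025/(1+0.143)^2 + 22.8078/(1+0.143)^3 + 29.0572/(1+0.143)^4 + 278.4645/(1+0.143)^4 = 221.4445

£221.44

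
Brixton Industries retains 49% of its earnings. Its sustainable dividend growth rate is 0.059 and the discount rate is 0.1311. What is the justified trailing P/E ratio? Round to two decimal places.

7.49

Payout ratio b = 1 − 0.49 = 0.51.
Justified trailing P/E = b(1+g)/(r−g) = 0.51×(1+0.059)/(0.1311−0.059) = 7.4908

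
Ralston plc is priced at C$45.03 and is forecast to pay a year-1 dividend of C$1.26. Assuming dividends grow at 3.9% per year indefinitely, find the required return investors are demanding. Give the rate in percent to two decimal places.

Rearranging the constant-growth DDM: r = D₁/P₀ + g.
r = 1.2600 / 45.03 + 0.039 = 0.02798 + 0.039 = 0.06698

6.70%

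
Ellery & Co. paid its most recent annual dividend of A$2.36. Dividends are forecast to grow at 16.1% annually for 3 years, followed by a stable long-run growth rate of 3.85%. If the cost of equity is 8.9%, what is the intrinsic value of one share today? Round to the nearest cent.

A$66.87

Two-stage DDM. Project D₁…D_3 at 0.161, terminal growth 0.0385, discount at r = 0.089.
D_1 = 2.7400
D_2 = 3.1811
D_3 = 3.6932
Terminal value at t=3: TV = D_4/(r−g) = 3.8354/(0.089−0.0385) = 75.9493
P₀ = 2.7400/(1+0.089)^1 + 3.1811/(1+0.089)^2 + 3.6932/(1+0.089)^3 + 75.9493/(1+0.089)^3 = 66.8667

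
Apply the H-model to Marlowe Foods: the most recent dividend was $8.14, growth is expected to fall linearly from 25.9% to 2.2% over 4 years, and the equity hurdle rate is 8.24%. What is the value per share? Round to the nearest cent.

H-model: P₀ = D₀[(1+g_L) + H(g_S−g_L)]/(r−g_L), with H = 4/2 = 2.
P₀ = 8.14 × [(1+0.022) + 2×(0.259−0.022)] / (0.0824−0.022)
   = 8.14 × 1.4960 / 0.0604 = 201.6132

$201.61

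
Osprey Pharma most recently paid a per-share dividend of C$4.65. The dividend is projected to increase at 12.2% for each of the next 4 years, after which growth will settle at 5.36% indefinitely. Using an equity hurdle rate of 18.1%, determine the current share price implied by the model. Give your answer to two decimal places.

C$47.72

Two-stage DDM. Project D₁…D_4 at 0.122, terminal growth 0.0536, discount at r = 0.181.
D_1 = 5.2173
D_2 = 5.8538
D_3 = 6.5680
D_4 = 7.3693
Terminal value at t=4: TV = D_5/(r−g) = 7.7643/(0.181−0.0536) = 60.9440
P₀ = 5.2173/(1+0.181)^1 + 5.8538/(1+0.181)^2 + 6.5680/(1+0.181)^3 + 7.3693/(1+0.181)^4 + 60.9440/(1+0.181)^4 = 47.7180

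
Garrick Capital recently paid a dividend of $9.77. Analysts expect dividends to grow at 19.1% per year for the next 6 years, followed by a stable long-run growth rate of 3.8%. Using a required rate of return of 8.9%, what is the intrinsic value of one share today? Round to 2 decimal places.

Two-stage DDM. Project D₁…D_6 at 0.191, terminal growth 0.038, discount at r = 0.089.
D_1 = 11.6361
D_2 = 13.8586
D_3 = 16.5055
D_4 = 19.6581
D_5 = 23.4128
D_6 = 27.8846
Terminal value at t=6: TV = D_7/(r−g) = 28.9443/(0.089−0.038) = 567.5346
P₀ = 11.6361/(1+0.089)^1 + 13.8586/(1+0.089)^2 + 16.5055/(1+0.089)^3 + 19.6581/(1+0.089)^4 + 23.4128/(1+0.089)^5 + 27.8846/(1+0.089)^6 + 567.5346/(1+0.089)^6 = 421.4053

$421.41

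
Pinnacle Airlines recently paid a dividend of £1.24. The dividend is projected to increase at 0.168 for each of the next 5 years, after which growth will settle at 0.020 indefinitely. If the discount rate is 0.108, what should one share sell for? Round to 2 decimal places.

£25.99

Two-stage DDM. Project D₁…D_5 at 0.168, terminal growth 0.02, discount at r = 0.108.
D_1 = 1.4483
D_2 = 1.6916
D_3 = 1.9758
D_4 = 2.3078
D_5 = 2.6955
Terminal value at t=5: TV = D_6/(r−g) = 2.7494/(0.108−0.02) = 31.2430
P₀ = 1.4483/(1+0.108)^1 + 1.6916/(1+0.108)^2 + 1.9758/(1+0.108)^3 + 2.3078/(1+0.108)^4 + 2.6955/(1+0.108)^5 + 31.2430/(1+0.108)^5 = 25.9921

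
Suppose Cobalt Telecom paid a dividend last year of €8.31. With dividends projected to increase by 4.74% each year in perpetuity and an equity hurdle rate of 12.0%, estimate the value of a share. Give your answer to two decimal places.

Gordon growth model: P₀ = D₁/(r − g). D₁ = 8.31 × (1 + 0.0474) = 8.7039.
P₀ = 8.7039 / (0.12 − 0.0474) = 8.7039 / 0.0726 = 119.8883

€119.89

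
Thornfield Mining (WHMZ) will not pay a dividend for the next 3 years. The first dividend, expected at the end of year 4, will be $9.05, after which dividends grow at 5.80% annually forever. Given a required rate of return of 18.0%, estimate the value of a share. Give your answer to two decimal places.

$45.15

Deferred-dividend DDM. At t=3 the remaining stream is a growing perpetuity with first payment D_4 = 9.05.
V_3 = D_4/(r−g) = 9.05/(0.18−0.058) = 74.1803
P₀ = V_3/(1+r)^3 = 74.1803/(1+0.18)^3 = 45.1484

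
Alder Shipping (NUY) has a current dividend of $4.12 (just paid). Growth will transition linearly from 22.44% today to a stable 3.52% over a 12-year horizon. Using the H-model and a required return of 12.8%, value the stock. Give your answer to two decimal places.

H-model: P₀ = D₀[(1+g_L) + H(g_S−g_L)]/(r−g_L), with H = 12/2 = 6.
P₀ = 4.12 × [(1+0.0352) + 6×(0.2244−0.0352)] / (0.128−0.0352)
   = 4.12 × 2.1704 / 0.0928 = 96.3583

$96.36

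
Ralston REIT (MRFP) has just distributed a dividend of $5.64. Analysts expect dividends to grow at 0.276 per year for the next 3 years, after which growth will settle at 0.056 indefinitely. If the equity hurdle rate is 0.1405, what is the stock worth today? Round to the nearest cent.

$119.98

Two-stage DDM. Project D₁…D_3 at 0.276, terminal growth 0.056, discount at r = 0.1405.
D_1 = 7.1966
D_2 = 9.1829
D_3 = 11.7174
Terminal value at t=3: TV = D_4/(r−g) = 12.3736/(0.1405−0.056) = 146.4328
P₀ = 7.1966/(1+0.1405)^1 + 9.1829/(1+0.1405)^2 + 11.7174/(1+0.1405)^3 + 146.4328/(1+0.1405)^3 = 119.9764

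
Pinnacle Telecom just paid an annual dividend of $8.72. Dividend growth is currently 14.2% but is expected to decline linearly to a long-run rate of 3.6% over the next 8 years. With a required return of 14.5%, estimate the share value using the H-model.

H-model: P₀ = D₀[(1+g_L) + H(g_S−g_L)]/(r−g_L), with H = 8/2 = 4.
P₀ = 8.72 × [(1+0.036) + 4×(0.142−0.036)] / (0.145−0.036)
   = 8.72 × 1.4600 / 0.109 = 116.8000

$116.80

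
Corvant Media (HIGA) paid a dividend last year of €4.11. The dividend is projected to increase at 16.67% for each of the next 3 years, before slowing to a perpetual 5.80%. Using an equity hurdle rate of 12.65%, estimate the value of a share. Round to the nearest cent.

€83.75

Two-stage DDM. Project D₁…D_3 at 0.1667, terminal growth 0.058, discount at r = 0.1265.
D_1 = 4.7951
D_2 = 5.5945
D_3 = 6.5271
Terminal value at t=3: TV = D_4/(r−g) = 6.9057/(0.1265−0.058) = 100.8125
P₀ = 4.7951/(1+0.1265)^1 + 5.5945/(1+0.1265)^2 + 6.5271/(1+0.1265)^3 + 100.8125/(1+0.1265)^3 = 83.7525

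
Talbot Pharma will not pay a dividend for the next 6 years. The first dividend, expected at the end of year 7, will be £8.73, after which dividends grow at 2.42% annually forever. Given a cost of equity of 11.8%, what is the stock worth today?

Deferred-dividend DDM. At t=6 the remaining stream is a growing perpetuity with first payment D_7 = 8.73.
V_6 = D_7/(r−g) = 8.73/(0.118−0.0242) = 93.0704
P₀ = V_6/(1+r)^6 = 93.0704/(1+0.118)^6 = 47.6607

£47.66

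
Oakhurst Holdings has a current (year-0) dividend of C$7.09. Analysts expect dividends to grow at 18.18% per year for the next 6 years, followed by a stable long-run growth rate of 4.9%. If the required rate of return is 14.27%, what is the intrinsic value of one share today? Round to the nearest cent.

C$145.07

Two-stage DDM. Project D₁…D_6 at 0.1818, terminal growth 0.049, discount at r = 0.1427.
D_1 = 8.3790
D_2 = 9.9023
D_3 = 11.7025
D_4 = 13.8300
D_5 = 16.3443
D_6 = 19.3157
Terminal value at t=6: TV = D_7/(r−g) = 20.2622/(0.1427−0.049) = 216.2450
P₀ = 8.3790/(1+0.1427)^1 + 9.9023/(1+0.1427)^2 + 11.7025/(1+0.1427)^3 + 13.8300/(1+0.1427)^4 + 16.3443/(1+0.1427)^5 + 19.3157/(1+0.1427)^6 + 216.2450/(1+0.1427)^6 = 145.0651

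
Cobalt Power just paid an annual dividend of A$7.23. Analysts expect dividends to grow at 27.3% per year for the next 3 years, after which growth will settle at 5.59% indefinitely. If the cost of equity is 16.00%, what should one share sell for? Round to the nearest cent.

A$123.12

Two-stage DDM. Project D₁…D_3 at 0.273, terminal growth 0.0559, discount at r = 0.16.
D_1 = 9.2038
D_2 = 11.7164
D_3 = 14.9150
Terminal value at t=3: TV = D_4/(r−g) = 15.7488/(0.16−0.0559) = 151.2849
P₀ = 9.2038/(1+0.16)^1 + 11.7164/(1+0.16)^2 + 14.9150/(1+0.16)^3 + 151.2849/(1+0.16)^3 = 123.1188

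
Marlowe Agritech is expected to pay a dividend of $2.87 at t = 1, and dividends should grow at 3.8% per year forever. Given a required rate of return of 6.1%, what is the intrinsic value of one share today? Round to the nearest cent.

$124.78

Gordon growth model: P₀ = D₁/(r − g), with D₁ = 2.87 given directly.
P₀ = 2.8700 / (0.061 − 0.038) = 2.8700 / 0.023 = 124.7826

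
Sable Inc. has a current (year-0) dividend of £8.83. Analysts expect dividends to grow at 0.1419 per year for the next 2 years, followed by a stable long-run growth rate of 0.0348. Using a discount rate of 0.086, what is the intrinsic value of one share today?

£216.35

Two-stage DDM. Project D₁…D_2 at 0.1419, terminal growth 0.0348, discount at r = 0.086.
D_1 = 10.0830
D_2 = 11.5138
Terminal value at t=2: TV = D_3/(r−g) = 11.9144/(0.086−0.0348) = 232.7037
P₀ = 10.0830/(1+0.086)^1 + 11.5138/(1+0.086)^2 + 232.7037/(1+0.086)^2 = 216.3545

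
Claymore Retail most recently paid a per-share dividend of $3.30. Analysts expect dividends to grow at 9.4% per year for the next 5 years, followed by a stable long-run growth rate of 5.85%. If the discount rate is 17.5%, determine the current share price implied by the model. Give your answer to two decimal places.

$34.36

Two-stage DDM. Project D₁…D_5 at 0.094, terminal growth 0.0585, discount at r = 0.175.
D_1 = 3.6102
D_2 = 3.9496
D_3 = 4.3208
D_4 = 4.7270
D_5 = 5.1713
Terminal value at t=5: TV = D_6/(r−g) = 5.4738/(0.175−0.0585) = 46.9857
P₀ = 3.6102/(1+0.175)^1 + 3.9496/(1+0.175)^2 + 4.3208/(1+0.175)^3 + 4.7270/(1+0.175)^4 + 5.1713/(1+0.175)^5 + 46.9857/(1+0.175)^5 = 34.3641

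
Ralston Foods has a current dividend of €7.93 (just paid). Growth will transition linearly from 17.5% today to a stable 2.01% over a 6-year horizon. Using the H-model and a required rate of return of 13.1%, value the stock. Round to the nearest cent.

H-model: P₀ = D₀[(1+g_L) + H(g_S−g_L)]/(r−g_L), with H = 6/2 = 3.
P₀ = 7.93 × [(1+0.0201) + 3×(0.175−0.0201)] / (0.131−0.0201)
   = 7.93 × 1.4848 / 0.1109 = 106.1719

€106.17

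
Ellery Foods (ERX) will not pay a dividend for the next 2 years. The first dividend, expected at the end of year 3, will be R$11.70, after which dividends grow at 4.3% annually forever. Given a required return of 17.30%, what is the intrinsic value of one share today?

Deferred-dividend DDM. At t=2 the remaining stream is a growing perpetuity with first payment D_3 = 11.70.
V_2 = D_3/(r−g) = 11.70/(0.173−0.043) = 90.0000
P₀ = V_2/(1+r)^2 = 90.0000/(1+0.173)^2 = 65.4104

R$65.41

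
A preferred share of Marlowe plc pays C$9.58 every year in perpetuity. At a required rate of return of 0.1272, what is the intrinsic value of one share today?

C$75.31

Zero-growth DDM (perpetuity): P₀ = D/r = 9.58 / 0.1272 = 75.3145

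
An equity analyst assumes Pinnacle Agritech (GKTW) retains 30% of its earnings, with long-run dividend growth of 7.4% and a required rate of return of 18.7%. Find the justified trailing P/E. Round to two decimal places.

Payout ratio b = 1 − 0.30 = 0.70.
Justified trailing P/E = b(1+g)/(r−g) = 0.70×(1+0.074)/(0.187−0.074) = 6.6531

6.65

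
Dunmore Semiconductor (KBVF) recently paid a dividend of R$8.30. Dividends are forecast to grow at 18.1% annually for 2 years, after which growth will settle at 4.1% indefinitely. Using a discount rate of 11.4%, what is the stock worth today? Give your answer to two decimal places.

Two-stage DDM. Project D₁…D_2 at 0.181, terminal growth 0.041, discount at r = 0.114.
D_1 = 9.8023
D_2 = 11.5765
Terminal value at t=2: TV = D_3/(r−g) = 12.0512/(0.114−0.041) = 165.0843
P₀ = 9.8023/(1+0.114)^1 + 11.5765/(1+0.114)^2 + 165.0843/(1+0.114)^2 = 151.1532

R$151.15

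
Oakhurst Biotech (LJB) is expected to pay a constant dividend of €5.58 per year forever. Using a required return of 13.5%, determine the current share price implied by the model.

Zero-growth DDM (perpetuity): P₀ = D/r = 5.58 / 0.135 = 41.3333

€41.33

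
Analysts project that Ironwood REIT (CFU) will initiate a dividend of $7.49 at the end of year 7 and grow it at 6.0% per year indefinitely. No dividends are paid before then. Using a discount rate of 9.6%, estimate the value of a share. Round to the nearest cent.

$120.04

Deferred-dividend DDM. At t=6 the remaining stream is a growing perpetuity with first payment D_7 = 7.49.
V_6 = D_7/(r−g) = 7.49/(0.096−0.06) = 208.0556
P₀ = V_6/(1+r)^6 = 208.0556/(1+0.096)^6 = 120.0372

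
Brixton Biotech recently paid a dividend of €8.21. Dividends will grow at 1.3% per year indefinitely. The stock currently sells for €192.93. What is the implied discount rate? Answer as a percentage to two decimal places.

5.61%

Rearranging the constant-growth DDM: r = D₁/P₀ + g.
D₁ = 8.21 × (1 + 0.013) = 8.3167.
r = 8.3167 / 192.93 + 0.013 = 0.04311 + 0.013 = 0.05611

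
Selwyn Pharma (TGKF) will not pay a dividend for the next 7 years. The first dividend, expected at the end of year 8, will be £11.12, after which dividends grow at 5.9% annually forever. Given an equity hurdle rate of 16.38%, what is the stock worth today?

Deferred-dividend DDM. At t=7 the remaining stream is a growing perpetuity with first payment D_8 = 11.12.
V_7 = D_8/(r−g) = 11.12/(0.1638−0.059) = 106.1069
P₀ = V_7/(1+r)^7 = 106.1069/(1+0.1638)^7 = 36.6940

£36.69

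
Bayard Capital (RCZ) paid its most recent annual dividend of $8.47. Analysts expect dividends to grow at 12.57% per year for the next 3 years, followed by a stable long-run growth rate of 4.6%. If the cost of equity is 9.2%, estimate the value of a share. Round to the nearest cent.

Two-stage DDM. Project D₁…D_3 at 0.1257, terminal growth 0.046, discount at r = 0.092.
D_1 = 9.5347
D_2 = 10.7332
D_3 = 12.0823
Terminal value at t=3: TV = D_4/(r−g) = 12.6381/(0.092−0.046) = 274.7421
P₀ = 9.5347/(1+0.092)^1 + 10.7332/(1+0.092)^2 + 12.0823/(1+0.092)^3 + 274.7421/(1+0.092)^3 = 237.9987

$238.00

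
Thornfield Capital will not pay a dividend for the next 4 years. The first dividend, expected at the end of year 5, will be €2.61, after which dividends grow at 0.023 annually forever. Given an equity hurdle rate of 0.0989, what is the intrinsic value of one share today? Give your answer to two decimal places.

€23.58

Deferred-dividend DDM. At t=4 the remaining stream is a growing perpetuity with first payment D_5 = 2.61.
V_4 = D_5/(r−g) = 2.61/(0.0989−0.023) = 34.3874
P₀ = V_4/(1+r)^4 = 34.3874/(1+0.0989)^4 = 23.5812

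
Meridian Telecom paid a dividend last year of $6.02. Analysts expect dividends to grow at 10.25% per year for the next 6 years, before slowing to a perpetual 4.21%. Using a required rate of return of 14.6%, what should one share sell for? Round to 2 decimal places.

Two-stage DDM. Project D₁…D_6 at 0.1025, terminal growth 0.0421, discount at r = 0.146.
D_1 = 6.6370
D_2 = 7.3173
D_3 = 8.0674
D_4 = 8.8943
D_5 = 9.8059
D_6 = 10.8111
Terminal value at t=6: TV = D_7/(r−g) = 11.2662/(0.146−0.0421) = 108.4331
P₀ = 6.6370/(1+0.146)^1 + 7.3173/(1+0.146)^2 + 8.0674/(1+0.146)^3 + 8.8943/(1+0.146)^4 + 9.8059/(1+0.146)^5 + 10.8111/(1+0.146)^6 + 108.4331/(1+0.146)^6 = 79.4826

$79.48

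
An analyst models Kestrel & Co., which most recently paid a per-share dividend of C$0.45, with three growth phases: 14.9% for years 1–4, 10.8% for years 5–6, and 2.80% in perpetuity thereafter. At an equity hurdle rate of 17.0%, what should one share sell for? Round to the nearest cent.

C$5.21

Three-stage DDM. Project D₁…D_6; terminal Gordon value at t=6 with g = 0.028; discount at r = 0.17.
D_1 = 0.5171
D_2 = 0.5941
D_3 = 0.6826
D_4 = 0.7843
D_5 = 0.8690
D_6 = 0.9629
TV_6 = 0.9898/(0.17−0.028) = 6.9707
P₀ = Σ Dₜ/(1+r)ᵗ + TV_6/(1+r)^6 = 5.2099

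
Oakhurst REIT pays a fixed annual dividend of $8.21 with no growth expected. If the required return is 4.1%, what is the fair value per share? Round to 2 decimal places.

Zero-growth DDM (perpetuity): P₀ = D/r = 8.21 / 0.041 = 200.2439

$200.24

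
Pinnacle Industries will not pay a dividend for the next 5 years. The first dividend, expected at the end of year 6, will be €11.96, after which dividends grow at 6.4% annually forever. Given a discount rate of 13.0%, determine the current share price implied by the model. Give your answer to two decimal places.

Deferred-dividend DDM. At t=5 the remaining stream is a growing perpetuity with first payment D_6 = 11.96.
V_5 = D_6/(r−g) = 11.96/(0.13−0.064) = 181.2121
P₀ = V_5/(1+r)^5 = 181.2121/(1+0.13)^5 = 98.3547

€98.35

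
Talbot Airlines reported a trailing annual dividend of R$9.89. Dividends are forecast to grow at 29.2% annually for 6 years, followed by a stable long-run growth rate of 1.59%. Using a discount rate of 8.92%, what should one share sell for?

R$494.34

Two-stage DDM. Project D₁…D_6 at 0.292, terminal growth 0.0159, discount at r = 0.0892.
D_1 = 12.7779
D_2 = 16.5090
D_3 = 21.3297
D_4 = 27.5579
D_5 = 35.6048
D_6 = 46.0014
Terminal value at t=6: TV = D_7/(r−g) = 46.7329/(0.0892−0.0159) = 637.5560
P₀ = 12.7779/(1+0.0892)^1 + 16.5090/(1+0.0892)^2 + 21.3297/(1+0.0892)^3 + 27.5579/(1+0.0892)^4 + 35.6048/(1+0.0892)^5 + 46.0014/(1+0.0892)^6 + 637.5560/(1+0.0892)^6 = 494.3423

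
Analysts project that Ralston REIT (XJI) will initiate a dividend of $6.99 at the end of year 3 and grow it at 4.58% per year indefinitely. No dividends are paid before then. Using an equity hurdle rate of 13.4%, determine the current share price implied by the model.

$61.63

Deferred-dividend DDM. At t=2 the remaining stream is a growing perpetuity with first payment D_3 = 6.99.
V_2 = D_3/(r−g) = 6.99/(0.134−0.0458) = 79.2517
P₀ = V_2/(1+r)^2 = 79.2517/(1+0.134)^2 = 61.6286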